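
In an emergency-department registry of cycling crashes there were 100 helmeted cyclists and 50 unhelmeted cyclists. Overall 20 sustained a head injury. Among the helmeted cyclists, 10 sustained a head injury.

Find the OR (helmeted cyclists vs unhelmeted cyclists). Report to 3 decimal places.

helmeted cyclists without the outcome: 100 − 10 = 90
unhelmeted cyclists with the outcome: 20 − 10 = 10
unhelmeted cyclists without the outcome: 50 − 10 = 40
OR = (10 × 40) / (90 × 10) = 400/900 ≈ 0.444

OR ≈ 0.444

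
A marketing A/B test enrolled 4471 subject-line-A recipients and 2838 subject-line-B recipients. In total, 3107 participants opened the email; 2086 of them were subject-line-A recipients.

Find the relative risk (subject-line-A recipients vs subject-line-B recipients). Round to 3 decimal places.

subject-line-A recipients without the outcome: 4471 − 2086 = 2385
subject-line-B recipients with the outcome: 3107 − 2086 = 1021
subject-line-B recipients without the outcome: 2838 − 1021 = 1817
risk, subject-line-A recipients = 2086/4471 = 0.4666
risk, subject-line-B recipients = 1021/2838 = 0.3598
RR = 0.4666 / 0.3598 = 1.297

1.297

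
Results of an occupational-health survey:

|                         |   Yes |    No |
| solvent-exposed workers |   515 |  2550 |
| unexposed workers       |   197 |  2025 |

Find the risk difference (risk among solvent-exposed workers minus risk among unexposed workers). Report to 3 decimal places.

risk, solvent-exposed workers = 515/3065 = 0.1680
risk, unexposed workers = 197/2222 = 0.0887
risk difference = 0.1680 − 0.0887 = 0.079

0.079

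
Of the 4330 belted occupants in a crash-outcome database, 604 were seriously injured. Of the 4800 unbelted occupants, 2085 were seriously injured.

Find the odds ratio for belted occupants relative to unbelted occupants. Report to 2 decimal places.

OR ≈ 0.21

odds, belted occupants = 604/3726 = 0.1621
odds, unbelted occupants = 2085/2715 = 0.7680
OR = 0.1621 / 0.7680 = 0.21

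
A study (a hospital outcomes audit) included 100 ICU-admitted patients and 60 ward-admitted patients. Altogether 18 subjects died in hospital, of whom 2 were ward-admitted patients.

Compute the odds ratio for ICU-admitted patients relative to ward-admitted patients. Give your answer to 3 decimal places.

5.524

ICU-admitted patients with the outcome: 18 − 2 = 16
ICU-admitted patients without the outcome: 100 − 16 = 84
ward-admitted patients without the outcome: 60 − 2 = 58
odds, ICU-admitted patients = 16/84 = 0.19048
odds, ward-admitted patients = 2/58 = 0.03448
OR = 0.19048 / 0.03448 = 5.524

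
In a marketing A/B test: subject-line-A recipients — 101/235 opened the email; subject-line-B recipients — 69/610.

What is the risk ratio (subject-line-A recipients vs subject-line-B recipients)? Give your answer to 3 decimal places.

RR ≈ 3.800

risk, subject-line-A recipients = 101/235 = 0.4298
risk, subject-line-B recipients = 69/610 = 0.1131
RR = 0.4298 / 0.1131 = 3.800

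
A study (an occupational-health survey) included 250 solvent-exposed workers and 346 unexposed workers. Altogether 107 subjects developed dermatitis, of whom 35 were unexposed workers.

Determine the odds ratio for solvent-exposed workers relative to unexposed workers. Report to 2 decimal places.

solvent-exposed workers with the outcome: 107 − 35 = 72
solvent-exposed workers without the outcome: 250 − 72 = 178
unexposed workers without the outcome: 346 − 35 = 311
OR = (72 × 311) / (178 × 35) = 22392/6230 ≈ 3.59

3.59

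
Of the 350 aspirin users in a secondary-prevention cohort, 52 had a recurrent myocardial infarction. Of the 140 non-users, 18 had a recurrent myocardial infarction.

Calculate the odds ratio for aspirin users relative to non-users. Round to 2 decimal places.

OR = (52 × 122) / (298 × 18) = 6344/5364 ≈ 1.18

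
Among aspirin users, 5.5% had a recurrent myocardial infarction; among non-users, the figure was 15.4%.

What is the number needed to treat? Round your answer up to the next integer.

NNT ≈ 11

absolute risk difference = 0.099000
1 / 0.099000 = 10.101 → round up → 11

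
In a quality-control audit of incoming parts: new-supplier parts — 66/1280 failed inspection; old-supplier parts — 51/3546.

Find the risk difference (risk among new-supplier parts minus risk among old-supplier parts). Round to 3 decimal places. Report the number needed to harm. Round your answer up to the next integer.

risk, new-supplier parts = 66/1280 = 0.05156
risk, old-supplier parts = 51/3546 = 0.01438
risk difference = 0.05156 − 0.01438 = 0.037
absolute risk difference = 0.037180
1 / 0.037180 = 26.896 → round up → 27

RD = 0.037; NNH = 27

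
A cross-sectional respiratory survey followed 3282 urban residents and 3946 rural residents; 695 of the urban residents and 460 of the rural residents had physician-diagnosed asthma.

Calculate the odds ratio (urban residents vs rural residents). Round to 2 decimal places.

odds, urban residents = 695/2587 = 0.2687
odds, rural residents = 460/3486 = 0.1320
OR = 0.2687 / 0.1320 = 2.04

OR: 2.04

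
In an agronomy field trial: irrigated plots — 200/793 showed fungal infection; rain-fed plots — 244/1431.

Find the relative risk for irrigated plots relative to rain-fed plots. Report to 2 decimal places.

RR = 1.48

risk, irrigated plots = 200/793 = 0.2522
risk, rain-fed plots = 244/1431 = 0.1705
RR = 0.2522 / 0.1705 = 1.48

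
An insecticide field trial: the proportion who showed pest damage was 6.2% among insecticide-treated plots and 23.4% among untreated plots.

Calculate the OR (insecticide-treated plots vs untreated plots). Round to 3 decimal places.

OR ≈ 0.216

odds, insecticide-treated plots = 0.0620/0.9380 = 0.0661
odds, untreated plots = 0.2340/0.7660 = 0.3055
OR = 0.0661 / 0.3055 = 0.216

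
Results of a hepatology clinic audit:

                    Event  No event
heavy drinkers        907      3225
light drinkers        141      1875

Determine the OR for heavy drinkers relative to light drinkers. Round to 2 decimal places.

OR = (907 × 1875) / (3225 × 141) = 1700625/454725 ≈ 3.74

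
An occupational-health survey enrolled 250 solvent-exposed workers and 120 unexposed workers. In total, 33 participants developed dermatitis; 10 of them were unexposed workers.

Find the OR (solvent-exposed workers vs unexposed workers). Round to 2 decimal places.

solvent-exposed workers with the outcome: 33 − 10 = 23
solvent-exposed workers without the outcome: 250 − 23 = 227
unexposed workers without the outcome: 120 − 10 = 110
odds, solvent-exposed workers = 23/227 = 0.1013
odds, unexposed workers = 10/110 = 0.0909
OR = 0.1013 / 0.0909 = 1.11

OR = 1.11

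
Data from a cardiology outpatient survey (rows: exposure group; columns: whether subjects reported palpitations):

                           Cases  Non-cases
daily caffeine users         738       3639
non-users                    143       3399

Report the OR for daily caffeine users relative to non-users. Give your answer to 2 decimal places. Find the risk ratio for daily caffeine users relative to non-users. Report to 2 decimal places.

OR = (738 × 3399) / (3639 × 143) = 2508462/520377 ≈ 4.82
risk, daily caffeine users = 738/4377 = 0.16861
risk, non-users = 143/3542 = 0.04037
RR = 0.16861 / 0.04037 = 4.18

OR = 4.82; RR = 4.18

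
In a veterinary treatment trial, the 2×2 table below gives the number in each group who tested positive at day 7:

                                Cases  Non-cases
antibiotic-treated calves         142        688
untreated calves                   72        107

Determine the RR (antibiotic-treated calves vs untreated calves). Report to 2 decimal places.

risk, antibiotic-treated calves = 142/830 = 0.1711
risk, untreated calves = 72/179 = 0.4022
RR = 0.1711 / 0.4022 = 0.43

RR ≈ 0.43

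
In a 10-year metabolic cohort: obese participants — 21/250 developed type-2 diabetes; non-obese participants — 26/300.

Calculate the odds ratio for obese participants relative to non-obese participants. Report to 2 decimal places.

OR = (21 × 274) / (229 × 26) = 5754/5954 ≈ 0.97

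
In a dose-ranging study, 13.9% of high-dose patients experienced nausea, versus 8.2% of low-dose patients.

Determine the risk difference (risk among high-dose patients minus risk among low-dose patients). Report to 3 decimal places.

risk difference = 0.1390 − 0.0820 = 0.057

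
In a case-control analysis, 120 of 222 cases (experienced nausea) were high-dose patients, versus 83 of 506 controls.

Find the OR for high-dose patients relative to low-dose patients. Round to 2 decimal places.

odds, high-dose patients = 120/83 = 1.4458
odds, low-dose patients = 102/423 = 0.2411
OR = 1.4458 / 0.2411 = 6.00

OR = 6.00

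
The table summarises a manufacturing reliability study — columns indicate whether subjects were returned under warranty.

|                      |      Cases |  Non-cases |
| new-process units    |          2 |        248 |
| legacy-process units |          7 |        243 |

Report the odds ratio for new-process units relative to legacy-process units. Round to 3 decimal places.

OR = (2 × 243) / (248 × 7) = 486/1736 ≈ 0.280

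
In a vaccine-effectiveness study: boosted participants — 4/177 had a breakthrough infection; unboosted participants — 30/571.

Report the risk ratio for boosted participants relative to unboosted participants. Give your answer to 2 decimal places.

0.43

risk, boosted participants = 4/177 = 0.02260
risk, unboosted participants = 30/571 = 0.05254
RR = 0.02260 / 0.05254 = 0.43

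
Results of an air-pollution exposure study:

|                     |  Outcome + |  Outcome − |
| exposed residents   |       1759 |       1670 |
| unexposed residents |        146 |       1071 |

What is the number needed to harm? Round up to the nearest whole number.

3

risk, exposed residents = 1759/3429 = 0.512978
risk, unexposed residents = 146/1217 = 0.119967
absolute risk difference = 0.393010
1 / 0.393010 = 2.544 → round up → 3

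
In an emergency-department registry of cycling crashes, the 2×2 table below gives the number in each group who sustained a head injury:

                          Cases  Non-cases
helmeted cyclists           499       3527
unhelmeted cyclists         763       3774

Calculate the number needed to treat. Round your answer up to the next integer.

NNT ≈ 23

risk, helmeted cyclists = 499/4026 = 0.123944
risk, unhelmeted cyclists = 763/4537 = 0.168173
absolute risk difference = 0.044228
1 / 0.044228 = 22.610 → round up → 23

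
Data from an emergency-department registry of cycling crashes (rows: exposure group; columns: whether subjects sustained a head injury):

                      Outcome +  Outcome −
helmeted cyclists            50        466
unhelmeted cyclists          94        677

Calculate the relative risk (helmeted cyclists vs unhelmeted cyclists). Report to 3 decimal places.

risk, helmeted cyclists = 50/516 = 0.0969
risk, unhelmeted cyclists = 94/771 = 0.1219
RR = 0.0969 / 0.1219 = 0.795

RR: 0.795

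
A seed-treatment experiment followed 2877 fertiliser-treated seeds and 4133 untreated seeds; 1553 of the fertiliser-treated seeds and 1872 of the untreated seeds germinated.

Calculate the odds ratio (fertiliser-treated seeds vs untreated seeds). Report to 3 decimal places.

OR = (1553 × 2261) / (1324 × 1872) = 3511333/2478528 ≈ 1.417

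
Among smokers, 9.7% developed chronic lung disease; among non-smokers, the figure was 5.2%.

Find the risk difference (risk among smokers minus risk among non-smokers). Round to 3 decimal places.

risk difference = 0.0970 − 0.0520 = 0.045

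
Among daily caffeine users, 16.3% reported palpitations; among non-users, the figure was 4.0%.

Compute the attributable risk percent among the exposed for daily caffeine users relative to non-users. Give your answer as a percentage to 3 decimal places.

AR% = (0.16300 − 0.04000) / 0.16300 = 0.7546 → 75.460%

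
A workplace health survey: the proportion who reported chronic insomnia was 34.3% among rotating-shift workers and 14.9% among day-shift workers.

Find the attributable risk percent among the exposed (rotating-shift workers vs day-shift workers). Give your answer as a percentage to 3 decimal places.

AR% = (0.3430 − 0.1490) / 0.3430 = 0.5656 → 56.560%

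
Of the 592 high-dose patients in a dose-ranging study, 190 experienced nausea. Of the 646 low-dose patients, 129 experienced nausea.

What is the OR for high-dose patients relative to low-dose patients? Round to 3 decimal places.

OR = (190 × 517) / (402 × 129) = 98230/51858 ≈ 1.894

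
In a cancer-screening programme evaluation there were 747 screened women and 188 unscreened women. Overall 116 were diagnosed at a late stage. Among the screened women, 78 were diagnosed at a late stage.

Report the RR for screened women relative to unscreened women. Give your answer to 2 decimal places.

screened women without the outcome: 747 − 78 = 669
unscreened women with the outcome: 116 − 78 = 38
unscreened women without the outcome: 188 − 38 = 150
risk, screened women = 78/747 = 0.1044
risk, unscreened women = 38/188 = 0.2021
RR = 0.1044 / 0.2021 = 0.52

RR ≈ 0.52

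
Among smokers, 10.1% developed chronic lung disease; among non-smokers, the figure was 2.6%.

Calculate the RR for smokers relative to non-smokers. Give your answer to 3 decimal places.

RR = 0.10100 / 0.02600 = 3.885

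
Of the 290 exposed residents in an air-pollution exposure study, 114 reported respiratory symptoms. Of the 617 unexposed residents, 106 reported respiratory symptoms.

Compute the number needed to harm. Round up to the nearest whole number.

5

risk, exposed residents = 114/290 = 0.393103
risk, unexposed residents = 106/617 = 0.171799
absolute risk difference = 0.221304
1 / 0.221304 = 4.519 → round up → 5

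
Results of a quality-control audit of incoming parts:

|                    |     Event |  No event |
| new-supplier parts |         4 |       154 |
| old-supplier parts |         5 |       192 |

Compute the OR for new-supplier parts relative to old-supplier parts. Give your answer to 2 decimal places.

OR ≈ 1.00

odds, new-supplier parts = 4/154 = 0.02597
odds, old-supplier parts = 5/192 = 0.02604
OR = 0.02597 / 0.02604 = 1.00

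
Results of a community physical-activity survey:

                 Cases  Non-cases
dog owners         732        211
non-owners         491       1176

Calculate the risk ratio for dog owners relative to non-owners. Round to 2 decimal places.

RR ≈ 2.64

risk, dog owners = 732/943 = 0.7762
risk, non-owners = 491/1667 = 0.2945
RR = 0.7762 / 0.2945 = 2.64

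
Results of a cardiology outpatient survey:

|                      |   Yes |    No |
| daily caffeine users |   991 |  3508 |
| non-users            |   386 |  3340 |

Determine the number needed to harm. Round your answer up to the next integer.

risk, daily caffeine users = 991/4499 = 0.220271
risk, non-users = 386/3726 = 0.103596
absolute risk difference = 0.116675
1 / 0.116675 = 8.571 → round up → 9

NNH = 9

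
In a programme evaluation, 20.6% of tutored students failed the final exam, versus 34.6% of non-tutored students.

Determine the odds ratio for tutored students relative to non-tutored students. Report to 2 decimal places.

odds, tutored students = 0.2060/0.7940 = 0.2594
odds, non-tutored students = 0.3460/0.6540 = 0.5291
OR = 0.2594 / 0.5291 = 0.49

OR: 0.49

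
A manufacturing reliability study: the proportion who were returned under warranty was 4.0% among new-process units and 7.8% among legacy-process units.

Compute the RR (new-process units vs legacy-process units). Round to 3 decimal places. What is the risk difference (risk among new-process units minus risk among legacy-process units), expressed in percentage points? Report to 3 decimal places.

RR = 0.513; RD = -3.800

RR = 0.04000 / 0.07800 = 0.513
risk difference = 0.04000 − 0.07800 = -0.03800 → -3.800 percentage points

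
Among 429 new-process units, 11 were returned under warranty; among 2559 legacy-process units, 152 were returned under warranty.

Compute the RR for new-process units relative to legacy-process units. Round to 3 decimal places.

RR: 0.432

risk, new-process units = 11/429 = 0.02564
risk, legacy-process units = 152/2559 = 0.05940
RR = 0.02564 / 0.05940 = 0.432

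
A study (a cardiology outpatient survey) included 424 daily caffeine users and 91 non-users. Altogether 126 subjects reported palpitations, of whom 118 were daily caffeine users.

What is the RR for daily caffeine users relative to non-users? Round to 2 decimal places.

RR: 3.17

daily caffeine users without the outcome: 424 − 118 = 306
non-users with the outcome: 126 − 118 = 8
non-users without the outcome: 91 − 8 = 83
risk, daily caffeine users = 118/424 = 0.2783
risk, non-users = 8/91 = 0.0879
RR = 0.2783 / 0.0879 = 3.17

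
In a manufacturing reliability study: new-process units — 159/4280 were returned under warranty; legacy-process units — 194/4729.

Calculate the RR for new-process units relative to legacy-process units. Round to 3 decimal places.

risk, new-process units = 159/4280 = 0.03715
risk, legacy-process units = 194/4729 = 0.04102
RR = 0.03715 / 0.04102 = 0.906

RR: 0.906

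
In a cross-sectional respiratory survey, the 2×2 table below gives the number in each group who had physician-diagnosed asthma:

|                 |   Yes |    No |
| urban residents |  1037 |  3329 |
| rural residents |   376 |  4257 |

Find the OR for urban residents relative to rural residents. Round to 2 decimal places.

OR = (1037 × 4257) / (3329 × 376) = 4414509/1251704 ≈ 3.53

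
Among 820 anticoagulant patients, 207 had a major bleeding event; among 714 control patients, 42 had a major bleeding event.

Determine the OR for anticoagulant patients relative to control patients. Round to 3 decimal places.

OR: 5.403

odds, anticoagulant patients = 207/613 = 0.3377
odds, control patients = 42/672 = 0.0625
OR = 0.3377 / 0.0625 = 5.403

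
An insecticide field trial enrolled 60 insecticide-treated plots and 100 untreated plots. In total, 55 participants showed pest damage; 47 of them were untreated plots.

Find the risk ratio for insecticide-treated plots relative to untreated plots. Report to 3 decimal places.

insecticide-treated plots with the outcome: 55 − 47 = 8
insecticide-treated plots without the outcome: 60 − 8 = 52
untreated plots without the outcome: 100 − 47 = 53
risk, insecticide-treated plots = 8/60 = 0.1333
risk, untreated plots = 47/100 = 0.4700
RR = 0.1333 / 0.4700 = 0.284

0.284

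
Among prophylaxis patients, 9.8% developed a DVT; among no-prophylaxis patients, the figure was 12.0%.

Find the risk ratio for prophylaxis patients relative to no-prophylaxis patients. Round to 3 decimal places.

RR = 0.0980 / 0.1200 = 0.817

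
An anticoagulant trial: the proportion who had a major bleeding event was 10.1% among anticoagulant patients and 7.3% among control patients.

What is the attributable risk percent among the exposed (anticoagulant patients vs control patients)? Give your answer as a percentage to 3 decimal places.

AR% = (0.1010 − 0.0730) / 0.1010 = 0.2772 → 27.723%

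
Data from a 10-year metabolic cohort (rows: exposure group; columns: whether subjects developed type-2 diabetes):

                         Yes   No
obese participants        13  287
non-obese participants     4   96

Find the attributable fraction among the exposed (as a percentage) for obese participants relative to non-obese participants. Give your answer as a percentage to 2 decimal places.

7.69%

risk, obese participants = 13/300 = 0.04333
risk, non-obese participants = 4/100 = 0.04000
AR% = (0.04333 − 0.04000) / 0.04333 = 0.0769 → 7.69%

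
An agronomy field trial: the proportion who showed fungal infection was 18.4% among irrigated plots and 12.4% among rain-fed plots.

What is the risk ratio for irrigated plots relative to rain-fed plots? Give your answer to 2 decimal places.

RR = 0.1840 / 0.1240 = 1.48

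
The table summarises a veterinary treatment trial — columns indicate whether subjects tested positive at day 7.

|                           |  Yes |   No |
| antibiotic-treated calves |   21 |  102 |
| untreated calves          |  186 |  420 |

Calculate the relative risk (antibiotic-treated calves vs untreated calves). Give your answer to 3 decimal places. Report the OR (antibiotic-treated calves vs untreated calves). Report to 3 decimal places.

risk, antibiotic-treated calves = 21/123 = 0.1707
risk, untreated calves = 186/606 = 0.3069
RR = 0.1707 / 0.3069 = 0.556
OR = (21 × 420) / (102 × 186) = 8820/18972 ≈ 0.465

RR = 0.556; OR = 0.465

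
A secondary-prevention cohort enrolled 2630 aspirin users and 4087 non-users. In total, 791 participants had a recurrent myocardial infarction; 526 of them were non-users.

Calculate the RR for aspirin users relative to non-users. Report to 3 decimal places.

aspirin users with the outcome: 791 − 526 = 265
aspirin users without the outcome: 2630 − 265 = 2365
non-users without the outcome: 4087 − 526 = 3561
risk, aspirin users = 265/2630 = 0.1008
risk, non-users = 526/4087 = 0.1287
RR = 0.1008 / 0.1287 = 0.783

RR = 0.783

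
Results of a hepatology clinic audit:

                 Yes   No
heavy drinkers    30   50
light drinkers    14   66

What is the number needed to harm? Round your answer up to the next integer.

risk, heavy drinkers = 30/80 = 0.375000
risk, light drinkers = 14/80 = 0.175000
absolute risk difference = 0.200000
1 / 0.200000 = 5.000 → round up → 5

NNH = 5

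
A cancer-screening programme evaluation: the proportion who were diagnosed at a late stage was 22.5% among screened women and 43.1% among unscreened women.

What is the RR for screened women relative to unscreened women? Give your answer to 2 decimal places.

RR = 0.2250 / 0.4310 = 0.52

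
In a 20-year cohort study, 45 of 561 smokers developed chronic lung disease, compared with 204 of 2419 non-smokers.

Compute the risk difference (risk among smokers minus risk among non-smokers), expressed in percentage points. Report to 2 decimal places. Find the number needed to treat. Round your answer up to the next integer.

risk, smokers = 45/561 = 0.0802
risk, non-smokers = 204/2419 = 0.0843
risk difference = 0.0802 − 0.0843 = -0.0041 → -0.41 percentage points
absolute risk difference = 0.004118
1 / 0.004118 = 242.836 → round up → 243

RD = -0.41; NNT = 243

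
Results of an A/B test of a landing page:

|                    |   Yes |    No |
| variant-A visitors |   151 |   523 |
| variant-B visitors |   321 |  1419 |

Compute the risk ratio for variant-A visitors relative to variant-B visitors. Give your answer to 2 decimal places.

RR: 1.21

risk, variant-A visitors = 151/674 = 0.2240
risk, variant-B visitors = 321/1740 = 0.1845
RR = 0.2240 / 0.1845 = 1.21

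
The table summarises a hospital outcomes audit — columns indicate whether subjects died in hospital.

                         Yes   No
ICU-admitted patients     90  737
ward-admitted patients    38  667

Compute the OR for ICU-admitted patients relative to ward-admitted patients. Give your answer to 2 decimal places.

OR = (90 × 667) / (737 × 38) = 60030/28006 ≈ 2.14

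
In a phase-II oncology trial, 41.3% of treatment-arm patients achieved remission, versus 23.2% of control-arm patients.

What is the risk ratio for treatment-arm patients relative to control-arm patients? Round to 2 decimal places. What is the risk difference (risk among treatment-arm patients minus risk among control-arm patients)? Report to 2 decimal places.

RR = 1.78; RD = 0.18

RR = 0.4130 / 0.2320 = 1.78
risk difference = 0.4130 − 0.2320 = 0.18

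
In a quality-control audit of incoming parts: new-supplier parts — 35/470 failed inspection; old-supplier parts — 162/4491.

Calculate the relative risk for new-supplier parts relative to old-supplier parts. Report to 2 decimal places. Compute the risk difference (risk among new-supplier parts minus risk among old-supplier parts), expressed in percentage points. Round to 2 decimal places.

RR = 2.06; RD = 3.84

risk, new-supplier parts = 35/470 = 0.07447
risk, old-supplier parts = 162/4491 = 0.03607
RR = 0.07447 / 0.03607 = 2.06
risk difference = 0.07447 − 0.03607 = 0.03840 → 3.84 percentage points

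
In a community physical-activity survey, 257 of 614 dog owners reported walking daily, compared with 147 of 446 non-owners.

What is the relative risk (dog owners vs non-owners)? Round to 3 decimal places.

RR ≈ 1.270

risk, dog owners = 257/614 = 0.4186
risk, non-owners = 147/446 = 0.3296
RR = 0.4186 / 0.3296 = 1.270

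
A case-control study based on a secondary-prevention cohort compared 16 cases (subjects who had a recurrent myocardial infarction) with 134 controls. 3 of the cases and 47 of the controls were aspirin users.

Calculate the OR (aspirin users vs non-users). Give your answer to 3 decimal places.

OR = (3 × 87) / (47 × 13) = 261/611 ≈ 0.427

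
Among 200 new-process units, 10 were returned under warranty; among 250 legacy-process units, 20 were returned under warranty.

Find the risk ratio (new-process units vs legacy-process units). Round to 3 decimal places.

risk, new-process units = 10/200 = 0.0500
risk, legacy-process units = 20/250 = 0.0800
RR = 0.0500 / 0.0800 = 0.625

RR ≈ 0.625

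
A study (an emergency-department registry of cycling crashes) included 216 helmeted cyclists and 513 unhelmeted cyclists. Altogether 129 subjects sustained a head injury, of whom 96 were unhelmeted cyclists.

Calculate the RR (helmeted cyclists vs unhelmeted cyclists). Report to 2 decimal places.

RR = 0.82

helmeted cyclists with the outcome: 129 − 96 = 33
helmeted cyclists without the outcome: 216 − 33 = 183
unhelmeted cyclists without the outcome: 513 − 96 = 417
risk, helmeted cyclists = 33/216 = 0.1528
risk, unhelmeted cyclists = 96/513 = 0.1871
RR = 0.1528 / 0.1871 = 0.82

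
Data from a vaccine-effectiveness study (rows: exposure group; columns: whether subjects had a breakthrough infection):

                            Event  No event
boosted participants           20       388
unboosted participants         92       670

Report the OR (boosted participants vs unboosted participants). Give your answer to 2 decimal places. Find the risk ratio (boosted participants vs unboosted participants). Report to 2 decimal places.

OR = 0.38; RR = 0.41

odds, boosted participants = 20/388 = 0.05155
odds, unboosted participants = 92/670 = 0.13731
OR = 0.05155 / 0.13731 = 0.38
risk, boosted participants = 20/408 = 0.04902
risk, unboosted participants = 92/762 = 0.12073
RR = 0.04902 / 0.12073 = 0.41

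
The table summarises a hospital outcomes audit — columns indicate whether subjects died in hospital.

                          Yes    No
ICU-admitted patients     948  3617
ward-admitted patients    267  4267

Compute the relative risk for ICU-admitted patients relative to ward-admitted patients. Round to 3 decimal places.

risk, ICU-admitted patients = 948/4565 = 0.2077
risk, ward-admitted patients = 267/4534 = 0.0589
RR = 0.2077 / 0.0589 = 3.526

RR ≈ 3.526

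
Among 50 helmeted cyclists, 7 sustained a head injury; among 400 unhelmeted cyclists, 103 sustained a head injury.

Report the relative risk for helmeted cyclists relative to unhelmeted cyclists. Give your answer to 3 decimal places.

RR = 0.544

risk, helmeted cyclists = 7/50 = 0.1400
risk, unhelmeted cyclists = 103/400 = 0.2575
RR = 0.1400 / 0.2575 = 0.544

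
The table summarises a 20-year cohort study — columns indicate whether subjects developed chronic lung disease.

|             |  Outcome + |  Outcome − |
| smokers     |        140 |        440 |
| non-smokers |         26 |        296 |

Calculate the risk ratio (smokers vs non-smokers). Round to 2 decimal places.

RR = 2.99

risk, smokers = 140/580 = 0.2414
risk, non-smokers = 26/322 = 0.0807
RR = 0.2414 / 0.0807 = 2.99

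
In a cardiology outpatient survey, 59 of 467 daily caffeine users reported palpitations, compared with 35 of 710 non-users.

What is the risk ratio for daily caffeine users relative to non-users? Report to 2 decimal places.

risk, daily caffeine users = 59/467 = 0.12634
risk, non-users = 35/710 = 0.04930
RR = 0.12634 / 0.04930 = 2.56

RR: 2.56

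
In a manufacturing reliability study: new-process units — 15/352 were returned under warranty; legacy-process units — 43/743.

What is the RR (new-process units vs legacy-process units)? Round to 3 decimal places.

risk, new-process units = 15/352 = 0.04261
risk, legacy-process units = 43/743 = 0.05787
RR = 0.04261 / 0.05787 = 0.736

RR ≈ 0.736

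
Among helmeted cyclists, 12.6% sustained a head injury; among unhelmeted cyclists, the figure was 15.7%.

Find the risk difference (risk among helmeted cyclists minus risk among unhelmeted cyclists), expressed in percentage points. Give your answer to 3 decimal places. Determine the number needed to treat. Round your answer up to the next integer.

RD = -3.100; NNT = 33

risk difference = 0.1260 − 0.1570 = -0.0310 → -3.100 percentage points
absolute risk difference = 0.031000
1 / 0.031000 = 32.258 → round up → 33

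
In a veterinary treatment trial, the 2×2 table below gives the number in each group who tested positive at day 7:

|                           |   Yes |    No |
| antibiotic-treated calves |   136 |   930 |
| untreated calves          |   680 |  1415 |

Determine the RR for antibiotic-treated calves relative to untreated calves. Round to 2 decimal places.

risk, antibiotic-treated calves = 136/1066 = 0.1276
risk, untreated calves = 680/2095 = 0.3246
RR = 0.1276 / 0.3246 = 0.39

0.39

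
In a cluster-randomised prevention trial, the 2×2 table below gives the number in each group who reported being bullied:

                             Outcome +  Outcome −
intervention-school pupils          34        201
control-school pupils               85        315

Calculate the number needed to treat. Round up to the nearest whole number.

15

risk, intervention-school pupils = 34/235 = 0.144681
risk, control-school pupils = 85/400 = 0.212500
absolute risk difference = 0.067819
1 / 0.067819 = 14.745 → round up → 15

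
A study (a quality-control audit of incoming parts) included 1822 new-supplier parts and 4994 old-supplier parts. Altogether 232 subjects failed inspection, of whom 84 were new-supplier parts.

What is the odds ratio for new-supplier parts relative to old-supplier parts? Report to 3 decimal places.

new-supplier parts without the outcome: 1822 − 84 = 1738
old-supplier parts with the outcome: 232 − 84 = 148
old-supplier parts without the outcome: 4994 − 148 = 4846
OR = (84 × 4846) / (1738 × 148) = 407064/257224 ≈ 1.583

OR = 1.583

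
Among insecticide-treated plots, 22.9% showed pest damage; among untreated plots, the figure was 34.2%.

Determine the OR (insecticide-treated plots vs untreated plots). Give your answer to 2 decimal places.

odds, insecticide-treated plots = 0.2290/0.7710 = 0.2970
odds, untreated plots = 0.3420/0.6580 = 0.5198
OR = 0.2970 / 0.5198 = 0.57

OR = 0.57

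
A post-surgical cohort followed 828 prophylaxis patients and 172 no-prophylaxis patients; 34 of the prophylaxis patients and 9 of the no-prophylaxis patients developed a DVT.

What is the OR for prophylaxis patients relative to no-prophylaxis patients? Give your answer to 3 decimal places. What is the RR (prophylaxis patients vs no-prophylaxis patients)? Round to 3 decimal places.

OR = 0.776; RR = 0.785

OR = (34 × 163) / (794 × 9) = 5542/7146 ≈ 0.776
risk, prophylaxis patients = 34/828 = 0.04106
risk, no-prophylaxis patients = 9/172 = 0.05233
RR = 0.04106 / 0.05233 = 0.785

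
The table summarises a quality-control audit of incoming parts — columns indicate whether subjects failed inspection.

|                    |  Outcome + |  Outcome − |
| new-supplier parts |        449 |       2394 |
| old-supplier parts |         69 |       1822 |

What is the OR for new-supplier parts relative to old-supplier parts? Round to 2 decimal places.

OR = (449 × 1822) / (2394 × 69) = 818078/165186 ≈ 4.95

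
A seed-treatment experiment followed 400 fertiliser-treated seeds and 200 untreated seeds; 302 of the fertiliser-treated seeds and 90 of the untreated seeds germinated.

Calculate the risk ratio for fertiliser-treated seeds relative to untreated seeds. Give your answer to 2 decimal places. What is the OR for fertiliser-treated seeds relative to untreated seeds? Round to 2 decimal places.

risk, fertiliser-treated seeds = 302/400 = 0.7550
risk, untreated seeds = 90/200 = 0.4500
RR = 0.7550 / 0.4500 = 1.68
OR = (302 × 110) / (98 × 90) = 33220/8820 ≈ 3.77

RR = 1.68; OR = 3.77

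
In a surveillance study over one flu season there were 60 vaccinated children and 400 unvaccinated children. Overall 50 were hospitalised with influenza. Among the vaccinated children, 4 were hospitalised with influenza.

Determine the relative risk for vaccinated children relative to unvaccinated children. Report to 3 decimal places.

0.580

vaccinated children without the outcome: 60 − 4 = 56
unvaccinated children with the outcome: 50 − 4 = 46
unvaccinated children without the outcome: 400 − 46 = 354
risk, vaccinated children = 4/60 = 0.0667
risk, unvaccinated children = 46/400 = 0.1150
RR = 0.0667 / 0.1150 = 0.580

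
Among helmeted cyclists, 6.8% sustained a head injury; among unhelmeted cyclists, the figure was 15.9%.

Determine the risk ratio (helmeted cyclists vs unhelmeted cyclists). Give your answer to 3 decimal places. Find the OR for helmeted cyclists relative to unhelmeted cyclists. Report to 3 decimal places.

RR = 0.428; OR = 0.386

RR = 0.0680 / 0.1590 = 0.428
odds, helmeted cyclists = 0.0680/0.9320 = 0.0730
odds, unhelmeted cyclists = 0.1590/0.8410 = 0.1891
OR = 0.0730 / 0.1891 = 0.386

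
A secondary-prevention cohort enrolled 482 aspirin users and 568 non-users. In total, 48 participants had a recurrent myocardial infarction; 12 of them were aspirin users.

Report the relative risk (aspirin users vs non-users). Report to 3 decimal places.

RR = 0.393

aspirin users without the outcome: 482 − 12 = 470
non-users with the outcome: 48 − 12 = 36
non-users without the outcome: 568 − 36 = 532
risk, aspirin users = 12/482 = 0.02490
risk, non-users = 36/568 = 0.06338
RR = 0.02490 / 0.06338 = 0.393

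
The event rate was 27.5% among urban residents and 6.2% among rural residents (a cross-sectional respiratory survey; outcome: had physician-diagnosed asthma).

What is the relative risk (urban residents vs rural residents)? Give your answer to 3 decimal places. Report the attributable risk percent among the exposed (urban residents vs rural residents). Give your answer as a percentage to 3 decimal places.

RR = 4.435; AR% = 77.455%

RR = 0.2750 / 0.0620 = 4.435
AR% = (0.2750 − 0.0620) / 0.2750 = 0.7745 → 77.455%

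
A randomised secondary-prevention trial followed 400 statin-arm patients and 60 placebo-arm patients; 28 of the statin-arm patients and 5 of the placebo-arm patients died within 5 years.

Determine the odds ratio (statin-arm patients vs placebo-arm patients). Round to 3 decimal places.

0.828

odds, statin-arm patients = 28/372 = 0.0753
odds, placebo-arm patients = 5/55 = 0.0909
OR = 0.0753 / 0.0909 = 0.828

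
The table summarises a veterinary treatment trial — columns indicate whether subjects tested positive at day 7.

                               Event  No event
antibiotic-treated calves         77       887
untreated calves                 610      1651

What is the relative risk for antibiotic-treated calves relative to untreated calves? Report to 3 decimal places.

risk, antibiotic-treated calves = 77/964 = 0.0799
risk, untreated calves = 610/2261 = 0.2698
RR = 0.0799 / 0.2698 = 0.296

RR ≈ 0.296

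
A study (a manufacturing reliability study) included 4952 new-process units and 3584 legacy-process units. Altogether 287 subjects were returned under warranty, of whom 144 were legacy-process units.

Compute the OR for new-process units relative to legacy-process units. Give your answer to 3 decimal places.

OR = 0.710

new-process units with the outcome: 287 − 144 = 143
new-process units without the outcome: 4952 − 143 = 4809
legacy-process units without the outcome: 3584 − 144 = 3440
odds, new-process units = 143/4809 = 0.02974
odds, legacy-process units = 144/3440 = 0.04186
OR = 0.02974 / 0.04186 = 0.710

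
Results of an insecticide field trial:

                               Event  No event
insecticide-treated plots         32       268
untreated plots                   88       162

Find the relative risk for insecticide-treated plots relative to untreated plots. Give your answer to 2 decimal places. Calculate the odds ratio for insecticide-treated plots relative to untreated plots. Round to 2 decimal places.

RR = 0.30; OR = 0.22

risk, insecticide-treated plots = 32/300 = 0.1067
risk, untreated plots = 88/250 = 0.3520
RR = 0.1067 / 0.3520 = 0.30
odds, insecticide-treated plots = 32/268 = 0.1194
odds, untreated plots = 88/162 = 0.5432
OR = 0.1194 / 0.5432 = 0.22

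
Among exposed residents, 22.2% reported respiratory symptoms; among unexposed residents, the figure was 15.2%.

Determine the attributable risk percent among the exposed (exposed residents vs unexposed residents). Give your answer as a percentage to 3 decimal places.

AR% = (0.2220 − 0.1520) / 0.2220 = 0.3153 → 31.532%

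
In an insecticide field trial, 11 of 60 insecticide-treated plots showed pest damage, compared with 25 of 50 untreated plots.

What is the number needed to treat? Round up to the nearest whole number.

4

risk, insecticide-treated plots = 11/60 = 0.183333
risk, untreated plots = 25/50 = 0.500000
absolute risk difference = 0.316667
1 / 0.316667 = 3.158 → round up → 4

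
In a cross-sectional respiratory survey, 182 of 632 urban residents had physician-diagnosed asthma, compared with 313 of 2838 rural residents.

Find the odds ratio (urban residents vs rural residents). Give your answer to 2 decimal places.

3.26

odds, urban residents = 182/450 = 0.4044
odds, rural residents = 313/2525 = 0.1240
OR = 0.4044 / 0.1240 = 3.26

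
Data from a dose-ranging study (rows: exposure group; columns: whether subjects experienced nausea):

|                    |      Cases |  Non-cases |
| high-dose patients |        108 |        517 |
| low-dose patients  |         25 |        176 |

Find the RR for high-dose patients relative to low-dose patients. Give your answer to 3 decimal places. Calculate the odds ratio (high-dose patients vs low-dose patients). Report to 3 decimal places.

RR = 1.389; OR = 1.471

risk, high-dose patients = 108/625 = 0.1728
risk, low-dose patients = 25/201 = 0.1244
RR = 0.1728 / 0.1244 = 1.389
OR = (108 × 176) / (517 × 25) = 19008/12925 ≈ 1.471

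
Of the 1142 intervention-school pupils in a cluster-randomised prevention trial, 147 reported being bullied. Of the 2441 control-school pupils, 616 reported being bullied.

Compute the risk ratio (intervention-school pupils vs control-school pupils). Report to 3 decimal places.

risk, intervention-school pupils = 147/1142 = 0.1287
risk, control-school pupils = 616/2441 = 0.2524
RR = 0.1287 / 0.2524 = 0.510

RR = 0.510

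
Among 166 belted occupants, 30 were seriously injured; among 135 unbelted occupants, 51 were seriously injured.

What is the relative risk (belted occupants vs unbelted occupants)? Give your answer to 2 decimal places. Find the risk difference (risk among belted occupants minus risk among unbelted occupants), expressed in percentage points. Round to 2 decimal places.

risk, belted occupants = 30/166 = 0.1807
risk, unbelted occupants = 51/135 = 0.3778
RR = 0.1807 / 0.3778 = 0.48
risk difference = 0.1807 − 0.3778 = -0.1971 → -19.71 percentage points

RR = 0.48; RD = -19.71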